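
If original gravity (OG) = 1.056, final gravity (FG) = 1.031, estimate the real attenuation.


AA = (OG−FG)/(OG−1)·100;  RA = AA·0.8192
AA = (1.056 − 1.031)/(1.056 − 1)·100 = 44.6429
RA = 44.6429·0.8192

36.5714 %


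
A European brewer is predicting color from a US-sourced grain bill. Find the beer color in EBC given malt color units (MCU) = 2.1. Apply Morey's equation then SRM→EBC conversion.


SRM = 1.4922·MCU^0.6859;  EBC = SRM·1.97
SRM = 1.4922·2.1^0.6859 = 2.4822
EBC = 2.4822·1.97

4.8899 EBC


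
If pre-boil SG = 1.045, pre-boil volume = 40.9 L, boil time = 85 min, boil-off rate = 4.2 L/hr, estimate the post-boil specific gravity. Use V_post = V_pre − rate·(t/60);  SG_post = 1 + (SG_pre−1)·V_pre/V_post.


V_post = 40.9 − 4.2·(85/60) = 34.9500
SG_post = 1 + (1.045 − 1)·40.9/34.9500

1.0527


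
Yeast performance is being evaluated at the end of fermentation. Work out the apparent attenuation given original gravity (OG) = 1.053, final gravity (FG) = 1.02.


AA = (OG − FG)/(OG − 1) · 100
AA = (1.053 − 1.02)/(1.053 − 1) · 100

62.2642 %


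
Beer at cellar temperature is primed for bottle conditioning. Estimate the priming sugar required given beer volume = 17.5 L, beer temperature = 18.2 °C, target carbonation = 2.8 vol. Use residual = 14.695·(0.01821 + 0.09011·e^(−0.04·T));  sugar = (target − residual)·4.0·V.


residual = 14.695·(0.01821 + 0.09011·e^(−0.04·18.2)) = 0.9070
sugar = (2.8 − 0.9070)·4.0·17.5

132.5099 g


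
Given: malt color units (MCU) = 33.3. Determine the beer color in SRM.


SRM = 1.4922 · MCU^0.6859
SRM = 1.4922 · 33.3^0.6859

16.5223 SRM


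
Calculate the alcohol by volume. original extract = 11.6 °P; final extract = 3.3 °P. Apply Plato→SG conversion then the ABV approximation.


SG = 259/(259 − P);  ABV = (OG − FG)·131.25
OG = 259/(259 − 11.6) = 1.0469
FG = 259/(259 − 3.3) = 1.0129
ABV = (1.0469 − 1.0129)·131.25

4.4601 % ABV


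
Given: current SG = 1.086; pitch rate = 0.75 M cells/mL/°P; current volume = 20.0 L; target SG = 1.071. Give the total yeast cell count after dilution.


V_w = V·((SG_c−1)/(SG_t−1)−1);  °P = 259 − 259/SG_t;  cells = rate·(V+V_w)·°P
V_w = 20.0·((1.086−1)/(1.071−1)−1) = 4.2254
V_final = 20.0 + 4.2254 = 24.2254
°P = 259 − 259/1.071 = 17.1699
cells = 0.75·24.2254·17.1699

311.9608 billion cells


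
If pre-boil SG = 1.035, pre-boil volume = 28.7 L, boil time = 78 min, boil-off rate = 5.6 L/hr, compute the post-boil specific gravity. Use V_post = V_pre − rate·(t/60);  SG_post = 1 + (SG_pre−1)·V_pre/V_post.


V_post = 28.7 − 5.6·(78/60) = 21.4200
SG_post = 1 + (1.035 − 1)·28.7/21.4200

1.0469


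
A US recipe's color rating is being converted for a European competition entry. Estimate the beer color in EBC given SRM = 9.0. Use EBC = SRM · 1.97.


EBC = 9.0 · 1.97

17.7300 EBC


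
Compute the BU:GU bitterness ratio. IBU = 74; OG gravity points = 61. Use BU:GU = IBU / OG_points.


BU:GU = 74 / 61

1.2131


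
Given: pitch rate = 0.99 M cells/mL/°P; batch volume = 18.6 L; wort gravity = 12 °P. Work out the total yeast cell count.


cells (billions) = rate · V_L · °P
cells = 0.99 · 18.6 · 12

220.9680 billion cells


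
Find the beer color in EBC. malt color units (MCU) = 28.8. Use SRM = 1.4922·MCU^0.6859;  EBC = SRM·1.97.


SRM = 1.4922·28.8^0.6859 = 14.9563
EBC = 14.9563·1.97

29.4639 EBC


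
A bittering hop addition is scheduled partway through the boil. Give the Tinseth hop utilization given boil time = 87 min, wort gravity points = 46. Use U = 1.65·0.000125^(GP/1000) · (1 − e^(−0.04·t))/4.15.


bigness = 1.65·0.000125^(46/1000) = 1.0913
boil_factor = (1 − e^(−0.04·87))/4.15 = 0.2335
U = 1.0913 · 0.2335

0.2549


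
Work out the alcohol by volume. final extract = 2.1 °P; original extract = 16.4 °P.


SG = 259/(259 − P);  ABV = (OG − FG)·131.25
OG = 259/(259 − 16.4) = 1.0676
FG = 259/(259 − 2.1) = 1.0082
ABV = (1.0676 − 1.0082)·131.25

7.7997 % ABV


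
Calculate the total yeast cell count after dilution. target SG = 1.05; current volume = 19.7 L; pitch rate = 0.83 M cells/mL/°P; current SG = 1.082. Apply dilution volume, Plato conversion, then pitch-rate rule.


V_w = V·((SG_c−1)/(SG_t−1)−1);  °P = 259 − 259/SG_t;  cells = rate·(V+V_w)·°P
V_w = 19.7·((1.082−1)/(1.05−1)−1) = 12.6080
V_final = 19.7 + 12.6080 = 32.3080
°P = 259 − 259/1.05 = 12.3333
cells = 0.83·32.3080·12.3333

330.7262 billion cells


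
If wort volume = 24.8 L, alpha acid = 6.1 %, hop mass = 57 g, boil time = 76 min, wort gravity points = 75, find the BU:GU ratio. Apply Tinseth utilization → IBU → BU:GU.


U = 1.65·0.000125^(GP/1000)·(1−e^(−0.04t))/4.15;  IBU = (α/100)·m·U·1000/V;  BU:GU = IBU/GP
U = 1.65·0.000125^(75/1000)·(1−e^(−0.04·76))/4.15 = 0.1929
IBU = (6.1/100)·57·0.1929·1000/24.8 = 27.0501
BU:GU = 27.0501/75

0.3607


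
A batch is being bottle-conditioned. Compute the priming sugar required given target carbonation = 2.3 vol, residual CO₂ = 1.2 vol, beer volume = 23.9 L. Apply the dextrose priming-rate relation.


sugar = (target − residual)·4.0·V
sugar = (2.3 − 1.2)·4.0·23.9

105.1600 g


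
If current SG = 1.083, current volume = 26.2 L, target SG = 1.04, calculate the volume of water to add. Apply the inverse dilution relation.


V_water = V·((SG_curr − 1)/(SG_target − 1) − 1)
V_water = 26.2·((1.083 − 1)/(1.04 − 1) − 1)

28.1650 L


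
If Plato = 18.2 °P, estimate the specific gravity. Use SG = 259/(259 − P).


SG = 259/(259 − 18.2)

1.0756


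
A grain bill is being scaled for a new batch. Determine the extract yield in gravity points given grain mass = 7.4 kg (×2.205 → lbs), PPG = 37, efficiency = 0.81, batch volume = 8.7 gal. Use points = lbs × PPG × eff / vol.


lbs = 7.4 × 2.205 = 16.3170
points = 16.3170 × 37 × 0.81 / 8.7

56.2093 points


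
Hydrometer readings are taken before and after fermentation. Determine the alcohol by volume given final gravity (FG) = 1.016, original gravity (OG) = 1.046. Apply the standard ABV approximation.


ABV = (OG − FG) · 131.25
ABV = (1.046 − 1.016) · 131.25

3.9375 % ABV


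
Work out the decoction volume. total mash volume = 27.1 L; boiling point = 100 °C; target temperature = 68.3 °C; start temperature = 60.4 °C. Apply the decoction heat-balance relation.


V_dec = V_total·(T_target − T_start)/(T_boil − T_start)
V_dec = 27.1·(68.3 − 60.4)/(100 − 60.4)

5.4063 L


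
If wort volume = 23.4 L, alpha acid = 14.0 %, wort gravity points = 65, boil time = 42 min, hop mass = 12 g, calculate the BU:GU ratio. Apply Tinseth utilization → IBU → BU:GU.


U = 1.65·0.000125^(GP/1000)·(1−e^(−0.04t))/4.15;  IBU = (α/100)·m·U·1000/V;  BU:GU = IBU/GP
U = 1.65·0.000125^(65/1000)·(1−e^(−0.04·42))/4.15 = 0.1804
IBU = (14.0/100)·12·0.1804·1000/23.4 = 12.9495
BU:GU = 12.9495/65

0.1992


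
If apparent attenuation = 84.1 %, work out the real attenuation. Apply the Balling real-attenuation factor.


RA = AA · 0.8192
RA = 84.1 · 0.8192

68.8947 %


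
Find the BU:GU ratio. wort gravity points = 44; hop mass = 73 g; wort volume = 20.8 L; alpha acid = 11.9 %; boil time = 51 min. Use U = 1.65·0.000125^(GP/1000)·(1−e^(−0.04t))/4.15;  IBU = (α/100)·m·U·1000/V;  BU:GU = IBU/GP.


U = 1.65·0.000125^(44/1000)·(1−e^(−0.04·51))/4.15 = 0.2329
IBU = (11.9/100)·73·0.2329·1000/20.8 = 97.2773
BU:GU = 97.2773/44

2.2108


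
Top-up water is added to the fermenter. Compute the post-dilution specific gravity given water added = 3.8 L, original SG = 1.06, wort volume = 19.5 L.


SG_new = 1 + (SG_old − 1)·V_old/(V_old + V_water)
pts = (1.06 − 1)·1000·19.5/(19.5 + 3.8) = 50.2146
SG_new = 1 + 50.2146/1000

1.0502


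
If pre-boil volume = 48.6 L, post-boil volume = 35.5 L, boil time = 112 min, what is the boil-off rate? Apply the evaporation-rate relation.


rate = (V_pre − V_post) / (t_min/60)
rate = (48.6 − 35.5) / (112/60)

7.0179 L/hr


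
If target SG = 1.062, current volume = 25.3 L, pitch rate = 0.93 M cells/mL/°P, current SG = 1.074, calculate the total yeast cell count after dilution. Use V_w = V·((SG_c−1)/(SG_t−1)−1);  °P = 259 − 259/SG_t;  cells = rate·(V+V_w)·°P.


V_w = 25.3·((1.074−1)/(1.062−1)−1) = 4.8968
V_final = 25.3 + 4.8968 = 30.1968
°P = 259 − 259/1.062 = 15.1205
cells = 0.93·30.1968·15.1205

424.6298 billion cells


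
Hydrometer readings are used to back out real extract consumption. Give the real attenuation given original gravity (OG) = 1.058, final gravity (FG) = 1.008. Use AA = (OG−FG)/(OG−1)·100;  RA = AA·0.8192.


AA = (1.058 − 1.008)/(1.058 − 1)·100 = 86.2069
RA = 86.2069·0.8192

70.6207 %


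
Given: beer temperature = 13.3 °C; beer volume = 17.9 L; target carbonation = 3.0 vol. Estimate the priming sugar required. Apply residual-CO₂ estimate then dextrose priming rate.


residual = 14.695·(0.01821 + 0.09011·e^(−0.04·T));  sugar = (target − residual)·4.0·V
residual = 14.695·(0.01821 + 0.09011·e^(−0.04·13.3)) = 1.0454
sugar = (3.0 − 1.0454)·4.0·17.9

139.9458 g


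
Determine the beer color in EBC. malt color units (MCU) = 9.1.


SRM = 1.4922·MCU^0.6859;  EBC = SRM·1.97
SRM = 1.4922·9.1^0.6859 = 6.7863
EBC = 6.7863·1.97

13.3690 EBC


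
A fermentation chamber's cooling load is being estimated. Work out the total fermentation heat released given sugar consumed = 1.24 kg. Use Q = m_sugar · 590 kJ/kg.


Q = 1.24 · 590

731.6000 kJ


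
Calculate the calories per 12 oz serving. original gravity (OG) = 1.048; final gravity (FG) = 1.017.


ABW = (OG−FG)·131.25·0.79/FG;  °P = 259 − 259/SG (for OG→OE and FG→AE);  RE = 0.1808·OE + 0.8192·AE;  Cal = (6.9·ABW + 4·(RE−0.1))·FG·3.55
ABW = (1.048 − 1.017)·131.25·0.79/1.017 = 3.1606
OE = 259 − 259/1.048 = 11.8626 °P
AE = 259 − 259/1.017 = 4.3294 °P
RE = 0.1808·11.8626 + 0.8192·4.3294 = 5.6914 °P
Cal = (6.9·3.1606 + 4·(5.6914−0.1))·1.017·3.55

159.4823 kcal


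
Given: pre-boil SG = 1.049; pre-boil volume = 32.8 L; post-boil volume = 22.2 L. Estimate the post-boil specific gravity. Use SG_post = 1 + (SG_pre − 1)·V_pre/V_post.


pts_pre = (1.049 − 1)·1000 = 49.0000
pts_post = 49.0000·32.8/22.2 = 72.3964
SG_post = 1 + 72.3964/1000

1.0724


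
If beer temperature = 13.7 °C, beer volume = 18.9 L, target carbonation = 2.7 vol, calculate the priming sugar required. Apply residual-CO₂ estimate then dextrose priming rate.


residual = 14.695·(0.01821 + 0.09011·e^(−0.04·T));  sugar = (target − residual)·4.0·V
residual = 14.695·(0.01821 + 0.09011·e^(−0.04·13.7)) = 1.0331
sugar = (2.7 − 1.0331)·4.0·18.9

126.0174 g


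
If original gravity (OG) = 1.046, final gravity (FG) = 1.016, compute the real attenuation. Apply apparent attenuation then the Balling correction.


AA = (OG−FG)/(OG−1)·100;  RA = AA·0.8192
AA = (1.046 − 1.016)/(1.046 − 1)·100 = 65.2174
RA = 65.2174·0.8192

53.4261 %


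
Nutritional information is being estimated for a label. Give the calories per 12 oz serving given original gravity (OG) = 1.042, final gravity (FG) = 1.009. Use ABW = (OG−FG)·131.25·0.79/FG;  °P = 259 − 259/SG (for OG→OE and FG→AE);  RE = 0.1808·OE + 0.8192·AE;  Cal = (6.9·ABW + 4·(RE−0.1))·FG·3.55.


ABW = (1.042 − 1.009)·131.25·0.79/1.009 = 3.3912
OE = 259 − 259/1.042 = 10.4395 °P
AE = 259 − 259/1.009 = 2.3102 °P
RE = 0.1808·10.4395 + 0.8192·2.3102 = 3.7800 °P
Cal = (6.9·3.3912 + 4·(3.7800−0.1))·1.009·3.55

136.5404 kcal


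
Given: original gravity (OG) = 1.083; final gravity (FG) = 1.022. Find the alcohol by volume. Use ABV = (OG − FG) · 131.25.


ABV = (1.083 − 1.022) · 131.25

8.0062 % ABV


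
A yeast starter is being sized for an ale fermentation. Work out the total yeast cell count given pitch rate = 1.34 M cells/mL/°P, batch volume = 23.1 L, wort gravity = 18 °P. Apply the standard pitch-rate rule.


cells (billions) = rate · V_L · °P
cells = 1.34 · 23.1 · 18

557.1720 billion cells


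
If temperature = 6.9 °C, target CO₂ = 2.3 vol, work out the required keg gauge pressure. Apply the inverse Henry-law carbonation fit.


psi = vols/(0.01821 + 0.09011·e^(−0.04·T)) − 14.695
psi = 2.3/(0.01821 + 0.09011·e^(−0.04·6.9)) − 14.695

11.8680 psi


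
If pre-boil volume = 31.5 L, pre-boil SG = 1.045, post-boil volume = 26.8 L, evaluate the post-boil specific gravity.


SG_post = 1 + (SG_pre − 1)·V_pre/V_post
pts_pre = (1.045 − 1)·1000 = 45.0000
pts_post = 45.0000·31.5/26.8 = 52.8918
SG_post = 1 + 52.8918/1000

1.0529


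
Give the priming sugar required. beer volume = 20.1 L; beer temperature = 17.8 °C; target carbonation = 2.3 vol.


residual = 14.695·(0.01821 + 0.09011·e^(−0.04·T));  sugar = (target − residual)·4.0·V
residual = 14.695·(0.01821 + 0.09011·e^(−0.04·17.8)) = 0.9173
sugar = (2.3 − 0.9173)·4.0·20.1

111.1680 g


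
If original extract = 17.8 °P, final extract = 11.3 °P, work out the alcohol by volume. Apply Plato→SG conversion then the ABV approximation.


SG = 259/(259 − P);  ABV = (OG − FG)·131.25
OG = 259/(259 − 17.8) = 1.0738
FG = 259/(259 − 11.3) = 1.0456
ABV = (1.0738 − 1.0456)·131.25

3.6984 % ABV


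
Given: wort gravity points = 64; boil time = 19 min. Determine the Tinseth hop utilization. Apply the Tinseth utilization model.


U = 1.65·0.000125^(GP/1000) · (1 − e^(−0.04·t))/4.15
bigness = 1.65·0.000125^(64/1000) = 0.9283
boil_factor = (1 − e^(−0.04·19))/4.15 = 0.1283
U = 0.9283 · 0.1283

0.1191


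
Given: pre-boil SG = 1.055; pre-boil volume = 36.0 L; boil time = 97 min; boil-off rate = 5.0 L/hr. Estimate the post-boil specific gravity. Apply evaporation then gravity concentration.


V_post = V_pre − rate·(t/60);  SG_post = 1 + (SG_pre−1)·V_pre/V_post
V_post = 36.0 − 5.0·(97/60) = 27.9167
SG_post = 1 + (1.055 − 1)·36.0/27.9167

1.0709


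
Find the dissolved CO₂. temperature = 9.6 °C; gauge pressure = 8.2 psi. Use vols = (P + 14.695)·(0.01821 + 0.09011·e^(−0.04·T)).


vols = (8.2 + 14.695)·(0.01821 + 0.09011·e^(−0.04·9.6))

1.8221 volumes


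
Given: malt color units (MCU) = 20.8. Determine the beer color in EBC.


SRM = 1.4922·MCU^0.6859;  EBC = SRM·1.97
SRM = 1.4922·20.8^0.6859 = 11.9643
EBC = 11.9643·1.97

23.5696 EBC


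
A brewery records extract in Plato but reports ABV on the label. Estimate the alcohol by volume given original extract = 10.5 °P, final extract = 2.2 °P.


SG = 259/(259 − P);  ABV = (OG − FG)·131.25
OG = 259/(259 − 10.5) = 1.0423
FG = 259/(259 − 2.2) = 1.0086
ABV = (1.0423 − 1.0086)·131.25

4.4214 % ABV


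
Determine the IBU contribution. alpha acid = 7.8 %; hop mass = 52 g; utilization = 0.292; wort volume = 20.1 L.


IBU = (α/100)·mass·U·1000 / V
IBU = (7.8/100)·52·0.292·1000 / 20.1

58.9230 IBU


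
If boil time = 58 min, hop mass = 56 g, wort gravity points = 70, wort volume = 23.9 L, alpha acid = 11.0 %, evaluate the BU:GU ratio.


U = 1.65·0.000125^(GP/1000)·(1−e^(−0.04t))/4.15;  IBU = (α/100)·m·U·1000/V;  BU:GU = IBU/GP
U = 1.65·0.000125^(70/1000)·(1−e^(−0.04·58))/4.15 = 0.1911
IBU = (11.0/100)·56·0.1911·1000/23.9 = 49.2580
BU:GU = 49.2580/70

0.7037


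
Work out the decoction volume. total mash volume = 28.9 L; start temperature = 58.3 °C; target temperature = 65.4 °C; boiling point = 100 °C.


V_dec = V_total·(T_target − T_start)/(T_boil − T_start)
V_dec = 28.9·(65.4 − 58.3)/(100 − 58.3)

4.9206 L


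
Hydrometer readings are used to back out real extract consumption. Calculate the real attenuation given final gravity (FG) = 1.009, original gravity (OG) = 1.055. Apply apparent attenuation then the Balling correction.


AA = (OG−FG)/(OG−1)·100;  RA = AA·0.8192
AA = (1.055 − 1.009)/(1.055 − 1)·100 = 83.6364
RA = 83.6364·0.8192

68.5149 %


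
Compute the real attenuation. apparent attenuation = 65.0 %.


RA = AA · 0.8192
RA = 65.0 · 0.8192

53.2480 %


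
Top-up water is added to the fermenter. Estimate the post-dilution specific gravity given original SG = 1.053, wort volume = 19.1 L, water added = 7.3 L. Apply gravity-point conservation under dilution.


SG_new = 1 + (SG_old − 1)·V_old/(V_old + V_water)
pts = (1.053 − 1)·1000·19.1/(19.1 + 7.3) = 38.3447
SG_new = 1 + 38.3447/1000

1.0383


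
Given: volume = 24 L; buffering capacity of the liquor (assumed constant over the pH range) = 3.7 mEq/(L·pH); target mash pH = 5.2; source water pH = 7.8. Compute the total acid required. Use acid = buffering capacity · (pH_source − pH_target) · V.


acid = 3.7 · (7.8 − 5.2) · 24

230.8800 mEq


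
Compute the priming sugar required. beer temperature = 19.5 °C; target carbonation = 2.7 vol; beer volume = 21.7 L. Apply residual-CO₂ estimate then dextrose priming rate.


residual = 14.695·(0.01821 + 0.09011·e^(−0.04·T));  sugar = (target − residual)·4.0·V
residual = 14.695·(0.01821 + 0.09011·e^(−0.04·19.5)) = 0.8746
sugar = (2.7 − 0.8746)·4.0·21.7

158.4446 g


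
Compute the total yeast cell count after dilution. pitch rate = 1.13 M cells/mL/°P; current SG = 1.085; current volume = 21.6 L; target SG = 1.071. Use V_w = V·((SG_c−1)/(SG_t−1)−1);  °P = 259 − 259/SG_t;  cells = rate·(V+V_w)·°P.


V_w = 21.6·((1.085−1)/(1.071−1)−1) = 4.2592
V_final = 21.6 + 4.2592 = 25.8592
°P = 259 − 259/1.071 = 17.1699
cells = 1.13·25.8592·17.1699

501.7200 billion cells


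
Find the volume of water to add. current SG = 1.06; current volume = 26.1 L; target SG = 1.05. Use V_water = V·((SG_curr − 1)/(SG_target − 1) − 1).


V_water = 26.1·((1.06 − 1)/(1.05 − 1) − 1)

5.2200 L


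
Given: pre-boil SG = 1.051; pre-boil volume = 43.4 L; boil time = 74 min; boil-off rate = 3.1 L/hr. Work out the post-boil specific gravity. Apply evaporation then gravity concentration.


V_post = V_pre − rate·(t/60);  SG_post = 1 + (SG_pre−1)·V_pre/V_post
V_post = 43.4 − 3.1·(74/60) = 39.5767
SG_post = 1 + (1.051 − 1)·43.4/39.5767

1.0559


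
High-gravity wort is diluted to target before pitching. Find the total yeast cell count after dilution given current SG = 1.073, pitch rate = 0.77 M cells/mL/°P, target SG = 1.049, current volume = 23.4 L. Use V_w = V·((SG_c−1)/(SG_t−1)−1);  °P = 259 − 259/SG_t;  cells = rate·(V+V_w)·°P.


V_w = 23.4·((1.073−1)/(1.049−1)−1) = 11.4612
V_final = 23.4 + 11.4612 = 34.8612
°P = 259 − 259/1.049 = 12.0982
cells = 0.77·34.8612·12.0982

324.7534 billion cells


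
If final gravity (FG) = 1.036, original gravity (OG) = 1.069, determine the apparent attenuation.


AA = (OG − FG)/(OG − 1) · 100
AA = (1.069 − 1.036)/(1.069 − 1) · 100

47.8261 %


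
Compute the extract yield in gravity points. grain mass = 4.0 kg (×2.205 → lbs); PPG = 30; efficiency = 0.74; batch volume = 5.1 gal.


points = lbs × PPG × eff / vol
lbs = 4.0 × 2.205 = 8.8200
points = 8.8200 × 30 × 0.74 / 5.1

38.3929 points


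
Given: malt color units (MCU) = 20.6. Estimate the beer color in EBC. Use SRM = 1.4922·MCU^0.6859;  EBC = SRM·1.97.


SRM = 1.4922·20.6^0.6859 = 11.8853
EBC = 11.8853·1.97

23.4140 EBC


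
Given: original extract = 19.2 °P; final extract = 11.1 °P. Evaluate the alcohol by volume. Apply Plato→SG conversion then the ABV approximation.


SG = 259/(259 − P);  ABV = (OG − FG)·131.25
OG = 259/(259 − 19.2) = 1.0801
FG = 259/(259 − 11.1) = 1.0448
ABV = (1.0801 − 1.0448)·131.25

4.6319 % ABV


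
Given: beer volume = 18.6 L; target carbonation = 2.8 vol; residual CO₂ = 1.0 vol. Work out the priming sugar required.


sugar = (target − residual)·4.0·V
sugar = (2.8 − 1.0)·4.0·18.6

133.9200 g


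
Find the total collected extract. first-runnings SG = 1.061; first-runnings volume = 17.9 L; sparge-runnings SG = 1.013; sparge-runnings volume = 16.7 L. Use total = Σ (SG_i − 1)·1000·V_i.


first = (1.061 − 1)·1000·17.9 = 1091.9000
sparge = (1.013 − 1)·1000·16.7 = 217.1000
total = 1091.9000 + 217.1000

1309.0000 gravity·L


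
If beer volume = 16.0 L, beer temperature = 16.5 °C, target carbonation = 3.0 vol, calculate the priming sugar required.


residual = 14.695·(0.01821 + 0.09011·e^(−0.04·T));  sugar = (target − residual)·4.0·V
residual = 14.695·(0.01821 + 0.09011·e^(−0.04·16.5)) = 0.9520
sugar = (3.0 − 0.9520)·4.0·16.0

131.0724 g


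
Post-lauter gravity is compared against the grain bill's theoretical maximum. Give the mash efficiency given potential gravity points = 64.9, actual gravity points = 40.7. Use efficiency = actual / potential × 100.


efficiency = 40.7 / 64.9 × 100

62.7119 %


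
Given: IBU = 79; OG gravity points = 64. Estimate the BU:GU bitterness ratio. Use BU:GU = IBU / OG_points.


BU:GU = 79 / 64

1.2344


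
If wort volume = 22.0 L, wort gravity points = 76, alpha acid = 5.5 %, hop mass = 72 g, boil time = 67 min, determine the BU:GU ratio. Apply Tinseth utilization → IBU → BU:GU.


U = 1.65·0.000125^(GP/1000)·(1−e^(−0.04t))/4.15;  IBU = (α/100)·m·U·1000/V;  BU:GU = IBU/GP
U = 1.65·0.000125^(76/1000)·(1−e^(−0.04·67))/4.15 = 0.1870
IBU = (5.5/100)·72·0.1870·1000/22.0 = 33.6687
BU:GU = 33.6687/76

0.4430


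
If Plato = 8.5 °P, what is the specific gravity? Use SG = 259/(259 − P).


SG = 259/(259 − 8.5)

1.0339


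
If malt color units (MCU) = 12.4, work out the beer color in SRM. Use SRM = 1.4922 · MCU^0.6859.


SRM = 1.4922 · 12.4^0.6859

8.3908 SRM


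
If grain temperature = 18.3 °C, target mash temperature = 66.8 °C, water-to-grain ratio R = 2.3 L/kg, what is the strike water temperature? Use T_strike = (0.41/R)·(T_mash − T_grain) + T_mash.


T_strike = (0.41/2.3)·(66.8 − 18.3) + 66.8

75.4457 °C


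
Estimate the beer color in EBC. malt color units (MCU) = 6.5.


SRM = 1.4922·MCU^0.6859;  EBC = SRM·1.97
SRM = 1.4922·6.5^0.6859 = 5.3877
EBC = 5.3877·1.97

10.6138 EBC


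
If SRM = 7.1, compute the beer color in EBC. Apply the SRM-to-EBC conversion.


EBC = SRM · 1.97
EBC = 7.1 · 1.97

13.9870 EBC


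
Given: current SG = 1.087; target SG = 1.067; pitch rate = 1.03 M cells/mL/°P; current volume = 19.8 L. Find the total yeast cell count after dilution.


V_w = V·((SG_c−1)/(SG_t−1)−1);  °P = 259 − 259/SG_t;  cells = rate·(V+V_w)·°P
V_w = 19.8·((1.087−1)/(1.067−1)−1) = 5.9104
V_final = 19.8 + 5.9104 = 25.7104
°P = 259 − 259/1.067 = 16.2634
cells = 1.03·25.7104·16.2634

430.6823 billion cells


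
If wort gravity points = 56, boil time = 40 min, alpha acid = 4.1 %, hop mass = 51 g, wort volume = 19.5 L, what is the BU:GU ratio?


U = 1.65·0.000125^(GP/1000)·(1−e^(−0.04t))/4.15;  IBU = (α/100)·m·U·1000/V;  BU:GU = IBU/GP
U = 1.65·0.000125^(56/1000)·(1−e^(−0.04·40))/4.15 = 0.1918
IBU = (4.1/100)·51·0.1918·1000/19.5 = 20.5703
BU:GU = 20.5703/56

0.3673


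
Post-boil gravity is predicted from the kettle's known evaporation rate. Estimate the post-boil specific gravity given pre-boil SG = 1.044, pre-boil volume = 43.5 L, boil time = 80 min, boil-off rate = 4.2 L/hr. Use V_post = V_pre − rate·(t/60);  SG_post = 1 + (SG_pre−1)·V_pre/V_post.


V_post = 43.5 − 4.2·(80/60) = 37.9000
SG_post = 1 + (1.044 − 1)·43.5/37.9000

1.0505


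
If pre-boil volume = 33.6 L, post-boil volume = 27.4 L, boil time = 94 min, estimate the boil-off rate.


rate = (V_pre − V_post) / (t_min/60)
rate = (33.6 − 27.4) / (94/60)

3.9574 L/hr


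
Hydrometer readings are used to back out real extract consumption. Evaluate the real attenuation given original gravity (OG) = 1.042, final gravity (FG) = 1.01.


AA = (OG−FG)/(OG−1)·100;  RA = AA·0.8192
AA = (1.042 − 1.01)/(1.042 − 1)·100 = 76.1905
RA = 76.1905·0.8192

62.4152 %


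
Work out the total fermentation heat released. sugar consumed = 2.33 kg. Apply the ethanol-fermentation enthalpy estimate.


Q = m_sugar · 590 kJ/kg
Q = 2.33 · 590

1374.7000 kJ


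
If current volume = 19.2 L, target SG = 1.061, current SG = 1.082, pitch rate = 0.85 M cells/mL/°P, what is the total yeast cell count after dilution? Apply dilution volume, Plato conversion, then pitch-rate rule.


V_w = V·((SG_c−1)/(SG_t−1)−1);  °P = 259 − 259/SG_t;  cells = rate·(V+V_w)·°P
V_w = 19.2·((1.082−1)/(1.061−1)−1) = 6.6098
V_final = 19.2 + 6.6098 = 25.8098
°P = 259 − 259/1.061 = 14.8907
cells = 0.85·25.8098·14.8907

326.6769 billion cells


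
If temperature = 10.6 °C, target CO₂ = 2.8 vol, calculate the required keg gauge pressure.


psi = vols/(0.01821 + 0.09011·e^(−0.04·T)) − 14.695
psi = 2.8/(0.01821 + 0.09011·e^(−0.04·10.6)) − 14.695

21.5838 psi


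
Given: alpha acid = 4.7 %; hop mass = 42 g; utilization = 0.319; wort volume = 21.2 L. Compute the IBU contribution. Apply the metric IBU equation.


IBU = (α/100)·mass·U·1000 / V
IBU = (4.7/100)·42·0.319·1000 / 21.2

29.7031 IBU


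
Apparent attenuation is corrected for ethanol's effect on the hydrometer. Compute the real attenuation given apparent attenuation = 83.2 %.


RA = AA · 0.8192
RA = 83.2 · 0.8192

68.1574 %


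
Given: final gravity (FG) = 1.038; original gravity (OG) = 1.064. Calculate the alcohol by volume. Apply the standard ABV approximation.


ABV = (OG − FG) · 131.25
ABV = (1.064 − 1.038) · 131.25

3.4125 % ABV


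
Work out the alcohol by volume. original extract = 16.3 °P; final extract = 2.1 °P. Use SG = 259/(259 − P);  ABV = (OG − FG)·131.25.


OG = 259/(259 − 16.3) = 1.0672
FG = 259/(259 − 2.1) = 1.0082
ABV = (1.0672 − 1.0082)·131.25

7.7420 % ABV


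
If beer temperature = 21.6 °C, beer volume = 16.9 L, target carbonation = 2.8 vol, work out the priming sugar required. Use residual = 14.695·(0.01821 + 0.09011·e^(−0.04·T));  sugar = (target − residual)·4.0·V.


residual = 14.695·(0.01821 + 0.09011·e^(−0.04·21.6)) = 0.8257
sugar = (2.8 − 0.8257)·4.0·16.9

133.4629 g


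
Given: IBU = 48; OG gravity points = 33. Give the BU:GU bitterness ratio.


BU:GU = IBU / OG_points
BU:GU = 48 / 33

1.4545


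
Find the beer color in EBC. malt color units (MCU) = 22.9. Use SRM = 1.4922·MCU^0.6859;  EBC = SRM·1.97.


SRM = 1.4922·22.9^0.6859 = 12.7802
EBC = 12.7802·1.97

25.1770 EBC


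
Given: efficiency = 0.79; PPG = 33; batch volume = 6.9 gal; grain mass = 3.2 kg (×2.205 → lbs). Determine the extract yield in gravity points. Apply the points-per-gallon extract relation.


points = lbs × PPG × eff / vol
lbs = 3.2 × 2.205 = 7.0560
points = 7.0560 × 33 × 0.79 / 6.9

26.6594 points


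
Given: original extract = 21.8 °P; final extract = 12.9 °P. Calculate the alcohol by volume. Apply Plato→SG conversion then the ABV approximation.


SG = 259/(259 − P);  ABV = (OG − FG)·131.25
OG = 259/(259 − 21.8) = 1.0919
FG = 259/(259 − 12.9) = 1.0524
ABV = (1.0919 − 1.0524)·131.25

5.1828 % ABV


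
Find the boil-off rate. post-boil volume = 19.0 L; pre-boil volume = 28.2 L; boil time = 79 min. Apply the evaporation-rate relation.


rate = (V_pre − V_post) / (t_min/60)
rate = (28.2 − 19.0) / (79/60)

6.9873 L/hr


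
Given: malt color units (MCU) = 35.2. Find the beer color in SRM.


SRM = 1.4922 · MCU^0.6859
SRM = 1.4922 · 35.2^0.6859

17.1633 SRM


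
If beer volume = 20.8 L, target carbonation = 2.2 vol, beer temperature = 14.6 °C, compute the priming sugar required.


residual = 14.695·(0.01821 + 0.09011·e^(−0.04·T));  sugar = (target − residual)·4.0·V
residual = 14.695·(0.01821 + 0.09011·e^(−0.04·14.6)) = 1.0060
sugar = (2.2 − 1.0060)·4.0·20.8

99.3379 g


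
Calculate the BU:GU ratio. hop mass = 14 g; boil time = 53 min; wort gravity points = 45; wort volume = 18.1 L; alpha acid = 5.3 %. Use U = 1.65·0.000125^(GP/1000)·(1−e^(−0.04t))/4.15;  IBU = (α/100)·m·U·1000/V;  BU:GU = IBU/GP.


U = 1.65·0.000125^(45/1000)·(1−e^(−0.04·53))/4.15 = 0.2335
IBU = (5.3/100)·14·0.2335·1000/18.1 = 9.5717
BU:GU = 9.5717/45

0.2127


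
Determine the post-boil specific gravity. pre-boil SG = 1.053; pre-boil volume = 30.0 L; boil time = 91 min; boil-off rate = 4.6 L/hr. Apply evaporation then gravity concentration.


V_post = V_pre − rate·(t/60);  SG_post = 1 + (SG_pre−1)·V_pre/V_post
V_post = 30.0 − 4.6·(91/60) = 23.0233
SG_post = 1 + (1.053 − 1)·30.0/23.0233

1.0691


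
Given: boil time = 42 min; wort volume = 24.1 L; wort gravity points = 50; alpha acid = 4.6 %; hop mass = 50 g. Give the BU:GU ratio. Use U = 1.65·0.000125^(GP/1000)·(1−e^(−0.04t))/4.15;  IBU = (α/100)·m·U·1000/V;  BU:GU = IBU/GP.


U = 1.65·0.000125^(50/1000)·(1−e^(−0.04·42))/4.15 = 0.2064
IBU = (4.6/100)·50·0.2064·1000/24.1 = 19.6978
BU:GU = 19.6978/50

0.3940


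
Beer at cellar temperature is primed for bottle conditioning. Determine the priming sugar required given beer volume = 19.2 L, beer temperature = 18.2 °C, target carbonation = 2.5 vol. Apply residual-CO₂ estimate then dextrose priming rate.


residual = 14.695·(0.01821 + 0.09011·e^(−0.04·T));  sugar = (target − residual)·4.0·V
residual = 14.695·(0.01821 + 0.09011·e^(−0.04·18.2)) = 0.9070
sugar = (2.5 − 0.9070)·4.0·19.2

122.3423 g


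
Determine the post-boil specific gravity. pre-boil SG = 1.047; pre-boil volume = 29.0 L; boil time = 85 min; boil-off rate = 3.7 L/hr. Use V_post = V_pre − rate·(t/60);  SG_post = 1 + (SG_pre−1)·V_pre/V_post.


V_post = 29.0 − 3.7·(85/60) = 23.7583
SG_post = 1 + (1.047 − 1)·29.0/23.7583

1.0574


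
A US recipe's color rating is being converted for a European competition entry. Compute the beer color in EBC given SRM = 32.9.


EBC = SRM · 1.97
EBC = 32.9 · 1.97

64.8130 EBC


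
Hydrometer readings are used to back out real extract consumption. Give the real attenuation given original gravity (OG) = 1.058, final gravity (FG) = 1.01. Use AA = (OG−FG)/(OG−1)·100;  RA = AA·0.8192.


AA = (1.058 − 1.01)/(1.058 − 1)·100 = 82.7586
RA = 82.7586·0.8192

67.7959 %


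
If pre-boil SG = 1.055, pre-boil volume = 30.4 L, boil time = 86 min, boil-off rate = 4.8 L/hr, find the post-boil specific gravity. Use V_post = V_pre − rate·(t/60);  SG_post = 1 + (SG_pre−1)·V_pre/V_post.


V_post = 30.4 − 4.8·(86/60) = 23.5200
SG_post = 1 + (1.055 − 1)·30.4/23.5200

1.0711


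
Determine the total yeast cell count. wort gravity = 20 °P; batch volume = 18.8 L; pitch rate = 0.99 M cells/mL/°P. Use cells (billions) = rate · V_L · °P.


cells = 0.99 · 18.8 · 20

372.2400 billion cells


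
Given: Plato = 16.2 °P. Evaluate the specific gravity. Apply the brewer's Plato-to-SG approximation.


SG = 259/(259 − P)
SG = 259/(259 − 16.2)

1.0667


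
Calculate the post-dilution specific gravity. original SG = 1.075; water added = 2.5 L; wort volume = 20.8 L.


SG_new = 1 + (SG_old − 1)·V_old/(V_old + V_water)
pts = (1.075 − 1)·1000·20.8/(20.8 + 2.5) = 66.9528
SG_new = 1 + 66.9528/1000

1.0670


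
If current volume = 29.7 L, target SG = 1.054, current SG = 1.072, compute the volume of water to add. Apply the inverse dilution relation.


V_water = V·((SG_curr − 1)/(SG_target − 1) − 1)
V_water = 29.7·((1.072 − 1)/(1.054 − 1) − 1)

9.9000 L


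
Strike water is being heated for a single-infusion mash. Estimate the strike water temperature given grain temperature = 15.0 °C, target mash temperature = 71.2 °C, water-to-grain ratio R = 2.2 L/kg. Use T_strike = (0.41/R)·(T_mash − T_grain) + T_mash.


T_strike = (0.41/2.2)·(71.2 − 15.0) + 71.2

81.6736 °C


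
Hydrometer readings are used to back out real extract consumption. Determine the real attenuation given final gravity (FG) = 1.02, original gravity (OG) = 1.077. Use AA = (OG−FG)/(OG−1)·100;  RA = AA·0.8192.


AA = (1.077 − 1.02)/(1.077 − 1)·100 = 74.0260
RA = 74.0260·0.8192

60.6421 %


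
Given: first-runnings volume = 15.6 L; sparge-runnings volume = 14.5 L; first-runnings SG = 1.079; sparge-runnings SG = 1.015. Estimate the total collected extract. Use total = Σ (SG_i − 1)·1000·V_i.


first = (1.079 − 1)·1000·15.6 = 1232.4000
sparge = (1.015 − 1)·1000·14.5 = 217.5000
total = 1232.4000 + 217.5000

1449.9000 gravity·L


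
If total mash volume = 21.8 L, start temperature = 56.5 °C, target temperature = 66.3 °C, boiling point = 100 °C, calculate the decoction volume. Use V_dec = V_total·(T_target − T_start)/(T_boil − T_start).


V_dec = 21.8·(66.3 − 56.5)/(100 − 56.5)

4.9113 L


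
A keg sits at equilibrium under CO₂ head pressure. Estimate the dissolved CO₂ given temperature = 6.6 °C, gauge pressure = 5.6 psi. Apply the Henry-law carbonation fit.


vols = (P + 14.695)·(0.01821 + 0.09011·e^(−0.04·T))
vols = (5.6 + 14.695)·(0.01821 + 0.09011·e^(−0.04·6.6))

1.7740 volumes


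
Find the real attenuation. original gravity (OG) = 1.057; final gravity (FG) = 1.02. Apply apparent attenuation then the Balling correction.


AA = (OG−FG)/(OG−1)·100;  RA = AA·0.8192
AA = (1.057 − 1.02)/(1.057 − 1)·100 = 64.9123
RA = 64.9123·0.8192

53.1761 %


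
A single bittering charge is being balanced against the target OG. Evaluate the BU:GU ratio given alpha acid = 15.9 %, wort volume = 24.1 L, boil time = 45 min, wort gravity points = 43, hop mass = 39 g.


U = 1.65·0.000125^(GP/1000)·(1−e^(−0.04t))/4.15;  IBU = (α/100)·m·U·1000/V;  BU:GU = IBU/GP
U = 1.65·0.000125^(43/1000)·(1−e^(−0.04·45))/4.15 = 0.2255
IBU = (15.9/100)·39·0.2255·1000/24.1 = 58.0201
BU:GU = 58.0201/43

1.3493


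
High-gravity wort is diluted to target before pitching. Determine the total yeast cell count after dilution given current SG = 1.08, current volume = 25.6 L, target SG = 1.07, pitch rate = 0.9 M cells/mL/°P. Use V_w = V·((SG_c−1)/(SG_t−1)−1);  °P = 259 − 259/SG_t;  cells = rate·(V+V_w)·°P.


V_w = 25.6·((1.08−1)/(1.07−1)−1) = 3.6571
V_final = 25.6 + 3.6571 = 29.2571
°P = 259 − 259/1.07 = 16.9439
cells = 0.9·29.2571·16.9439

446.1578 billion cells


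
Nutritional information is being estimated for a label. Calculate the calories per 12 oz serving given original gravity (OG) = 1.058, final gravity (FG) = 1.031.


ABW = (OG−FG)·131.25·0.79/FG;  °P = 259 − 259/SG (for OG→OE and FG→AE);  RE = 0.1808·OE + 0.8192·AE;  Cal = (6.9·ABW + 4·(RE−0.1))·FG·3.55
ABW = (1.058 − 1.031)·131.25·0.79/1.031 = 2.7154
OE = 259 − 259/1.058 = 14.1985 °P
AE = 259 − 259/1.031 = 7.7876 °P
RE = 0.1808·14.1985 + 0.8192·7.7876 = 8.9467 °P
Cal = (6.9·2.7154 + 4·(8.9467−0.1))·1.031·3.55

198.0924 kcal


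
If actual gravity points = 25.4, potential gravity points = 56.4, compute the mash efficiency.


efficiency = actual / potential × 100
efficiency = 25.4 / 56.4 × 100

45.0355 %


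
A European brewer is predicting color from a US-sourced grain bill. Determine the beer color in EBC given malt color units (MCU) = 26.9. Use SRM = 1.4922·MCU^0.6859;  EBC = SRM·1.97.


SRM = 1.4922·26.9^0.6859 = 14.2723
EBC = 14.2723·1.97

28.1164 EBC


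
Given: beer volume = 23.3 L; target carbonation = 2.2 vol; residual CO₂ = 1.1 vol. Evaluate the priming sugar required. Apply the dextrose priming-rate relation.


sugar = (target − residual)·4.0·V
sugar = (2.2 − 1.1)·4.0·23.3

102.5200 g


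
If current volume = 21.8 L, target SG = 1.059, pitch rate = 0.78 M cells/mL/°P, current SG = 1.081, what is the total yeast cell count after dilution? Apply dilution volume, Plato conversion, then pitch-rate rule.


V_w = V·((SG_c−1)/(SG_t−1)−1);  °P = 259 − 259/SG_t;  cells = rate·(V+V_w)·°P
V_w = 21.8·((1.081−1)/(1.059−1)−1) = 8.1288
V_final = 21.8 + 8.1288 = 29.9288
°P = 259 − 259/1.059 = 14.4297
cells = 0.78·29.9288·14.4297

336.8526 billion cells


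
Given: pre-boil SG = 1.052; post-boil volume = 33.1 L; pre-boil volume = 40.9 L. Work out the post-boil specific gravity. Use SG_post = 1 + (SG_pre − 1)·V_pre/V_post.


pts_pre = (1.052 − 1)·1000 = 52.0000
pts_post = 52.0000·40.9/33.1 = 64.2538
SG_post = 1 + 64.2538/1000

1.0643


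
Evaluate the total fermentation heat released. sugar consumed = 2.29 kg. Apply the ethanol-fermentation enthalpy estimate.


Q = m_sugar · 590 kJ/kg
Q = 2.29 · 590

1351.1000 kJ


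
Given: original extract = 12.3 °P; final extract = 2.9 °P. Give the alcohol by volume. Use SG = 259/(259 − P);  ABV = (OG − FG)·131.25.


OG = 259/(259 − 12.3) = 1.0499
FG = 259/(259 − 2.9) = 1.0113
ABV = (1.0499 − 1.0113)·131.25

5.0576 % ABV


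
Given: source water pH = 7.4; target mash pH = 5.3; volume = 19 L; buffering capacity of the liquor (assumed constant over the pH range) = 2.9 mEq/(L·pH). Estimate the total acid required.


acid = buffering capacity · (pH_source − pH_target) · V
acid = 2.9 · (7.4 − 5.3) · 19

115.7100 mEq


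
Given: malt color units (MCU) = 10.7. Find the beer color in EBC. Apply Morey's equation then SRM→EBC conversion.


SRM = 1.4922·MCU^0.6859;  EBC = SRM·1.97
SRM = 1.4922·10.7^0.6859 = 7.5837
EBC = 7.5837·1.97

14.9399 EBC


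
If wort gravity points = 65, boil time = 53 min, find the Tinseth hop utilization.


U = 1.65·0.000125^(GP/1000) · (1 − e^(−0.04·t))/4.15
bigness = 1.65·0.000125^(65/1000) = 0.9200
boil_factor = (1 − e^(−0.04·53))/4.15 = 0.2120
U = 0.9200 · 0.2120

0.1951


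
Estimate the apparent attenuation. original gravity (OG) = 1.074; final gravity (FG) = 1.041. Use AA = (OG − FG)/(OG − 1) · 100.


AA = (1.074 − 1.041)/(1.074 − 1) · 100

44.5946 %


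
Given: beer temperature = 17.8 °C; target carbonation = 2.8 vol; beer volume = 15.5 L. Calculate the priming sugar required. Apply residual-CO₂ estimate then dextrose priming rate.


residual = 14.695·(0.01821 + 0.09011·e^(−0.04·T));  sugar = (target − residual)·4.0·V
residual = 14.695·(0.01821 + 0.09011·e^(−0.04·17.8)) = 0.9173
sugar = (2.8 − 0.9173)·4.0·15.5

116.7265 g


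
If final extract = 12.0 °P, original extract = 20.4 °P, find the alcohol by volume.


SG = 259/(259 − P);  ABV = (OG − FG)·131.25
OG = 259/(259 − 20.4) = 1.0855
FG = 259/(259 − 12.0) = 1.0486
ABV = (1.0855 − 1.0486)·131.25

4.8452 % ABV


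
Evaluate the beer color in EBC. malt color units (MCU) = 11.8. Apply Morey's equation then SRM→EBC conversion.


SRM = 1.4922·MCU^0.6859;  EBC = SRM·1.97
SRM = 1.4922·11.8^0.6859 = 8.1102
EBC = 8.1102·1.97

15.9771 EBC


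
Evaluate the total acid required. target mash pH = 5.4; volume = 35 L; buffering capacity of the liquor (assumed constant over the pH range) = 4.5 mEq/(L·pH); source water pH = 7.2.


acid = buffering capacity · (pH_source − pH_target) · V
acid = 4.5 · (7.2 − 5.4) · 35

283.5000 mEq


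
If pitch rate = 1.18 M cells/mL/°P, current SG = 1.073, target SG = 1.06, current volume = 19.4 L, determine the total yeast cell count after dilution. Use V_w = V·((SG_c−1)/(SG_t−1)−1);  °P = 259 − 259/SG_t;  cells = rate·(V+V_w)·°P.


V_w = 19.4·((1.073−1)/(1.06−1)−1) = 4.2033
V_final = 19.4 + 4.2033 = 23.6033
°P = 259 − 259/1.06 = 14.6604
cells = 1.18·23.6033·14.6604

408.3199 billion cells


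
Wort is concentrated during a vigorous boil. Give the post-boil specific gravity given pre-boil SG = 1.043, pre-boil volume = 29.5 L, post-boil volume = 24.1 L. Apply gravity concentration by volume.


SG_post = 1 + (SG_pre − 1)·V_pre/V_post
pts_pre = (1.043 − 1)·1000 = 43.0000
pts_post = 43.0000·29.5/24.1 = 52.6349
SG_post = 1 + 52.6349/1000

1.0526
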